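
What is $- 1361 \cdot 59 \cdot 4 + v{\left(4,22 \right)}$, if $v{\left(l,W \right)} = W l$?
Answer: $-321108$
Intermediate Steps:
$- 1361 \cdot 59 \cdot 4 + v{\left(4,22 \right)} = - 1361 \cdot 59 \cdot 4 + 22 \cdot 4 = \left(-1361\right) 236 + 88 = -321196 + 88 = -321108$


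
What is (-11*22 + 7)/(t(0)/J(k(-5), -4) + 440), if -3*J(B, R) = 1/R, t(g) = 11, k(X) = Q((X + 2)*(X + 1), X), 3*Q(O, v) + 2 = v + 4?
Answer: -235/572 ≈ -0.41084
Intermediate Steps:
Q(O, v) = ⅔ + v/3 (Q(O, v) = -⅔ + (v + 4)/3 = -⅔ + (4 + v)/3 = -⅔ + (4/3 + v/3) = ⅔ + v/3)
k(X) = ⅔ + X/3
J(B, R) = -1/(3*R)
(-11*22 + 7)/(t(0)/J(k(-5), -4) + 440) = (-11*22 + 7)/(11/((-⅓/(-4))) + 440) = (-242 + 7)/(11/((-⅓*(-¼))) + 440) = -235/(11/(1/12) + 440) = -235/(11*12 + 440) = -235/(132 + 440) = -235/572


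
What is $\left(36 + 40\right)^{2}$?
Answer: $5776$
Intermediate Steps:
$\left(36 + 40\right)^{2} = 76^{2} = 5776$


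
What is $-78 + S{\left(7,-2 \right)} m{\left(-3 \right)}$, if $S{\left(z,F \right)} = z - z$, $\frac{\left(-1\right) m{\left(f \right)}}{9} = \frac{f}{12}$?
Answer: $-78$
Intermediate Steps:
$m{\left(f \right)} = - \frac{3 f}{4}$ ($m{\left(f \right)} = - 9 \frac{f}{12} = - \frac{3 f}{4}$)
$S{\left(z,F \right)} = 0$
$-78 + S{\left(7,-2 \right)} m{\left(-3 \right)} = -78 + 0 \left(\left(- \frac{3}{4}\right) \left(-3\right)\right) = -78 + 0 \cdot \frac{9}{4} = -78 + 0 = -78$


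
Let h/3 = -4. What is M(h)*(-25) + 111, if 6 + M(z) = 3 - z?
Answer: -114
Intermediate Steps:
h = -12 (h = 3*(-4) = -12)
M(z) = -3 - z (M(z) = -6 + (3 - z) = -3 - z)
M(h)*(-25) + 111 = (-3 - 1*(-12))*(-25) + 111 = (-3 + 12)*(-25) + 111 = 9*(-25) + 111 = -225 + 111 = -114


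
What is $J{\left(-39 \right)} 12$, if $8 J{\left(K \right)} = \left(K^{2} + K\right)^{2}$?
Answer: $3294486$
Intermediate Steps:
$J{\left(K \right)} = \frac{\left(K + K^{2}\right)^{2}}{8}$ ($J{\left(K \right)} = \frac{\left(K^{2} + K\right)^{2}}{8} = \frac{\left(K + K^{2}\right)^{2}}{8}$)
$J{\left(-39 \right)} 12 = \frac{\left(-39\right)^{2} \left(1 - 39\right)^{2}}{8} \cdot 12 = \frac{1}{8} \cdot 1521 \left(-38\right)^{2} \cdot 12 = \frac{1}{8} \cdot 1521 \cdot 1444 \cdot 12 = \frac{549081}{2} \cdot 12 = 3294486$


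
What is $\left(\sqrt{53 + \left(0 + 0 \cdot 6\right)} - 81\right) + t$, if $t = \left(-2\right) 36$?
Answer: $-153 + \sqrt{53} \approx -145.72$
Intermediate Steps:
$t = -72$
$\left(\sqrt{53 + \left(0 + 0 \cdot 6\right)} - 81\right) + t = \left(\sqrt{53 + \left(0 + 0 \cdot 6\right)} - 81\right) - 72 = \left(\sqrt{53 + \left(0 + 0\right)} - 81\right) - 72 = \left(\sqrt{53 + 0} - 81\right) - 72 = \left(\sqrt{53} - 81\right) - 72 = \left(-81 + \sqrt{53}\right) - 72 = -153 + \sqrt{53}$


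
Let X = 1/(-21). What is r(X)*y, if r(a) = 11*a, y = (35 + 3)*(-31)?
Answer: 12958/21 ≈ 617.05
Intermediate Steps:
y = -1178 (y = 38*(-31) = -1178)
X = -1/21 ≈ -0.047619
r(X)*y = (11*(-1/21))*(-1178) = -11/21*(-1178) = 12958/21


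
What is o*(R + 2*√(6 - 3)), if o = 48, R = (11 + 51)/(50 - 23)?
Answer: 992/9 + 96*√3 ≈ 276.50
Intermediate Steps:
R = 62/27 ≈ 2.2963
o*(R + 2*√(6 - 3)) = 48*(62/27 + 2*√(6 - 3)) = 48*(62/27 + 2*√3) = 992/9 + 96*√3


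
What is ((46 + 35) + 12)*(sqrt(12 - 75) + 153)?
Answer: 14229 + 279*I*sqrt(7) ≈ 14229.0 + 738.17*I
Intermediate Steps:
((46 + 35) + 12)*(sqrt(12 - 75) + 153) = (81 + 12)*(sqrt(-63) + 153) = 93*(3*I*sqrt(7) + 153) = 93*(153 + 3*I*sqrt(7)) = 14229 + 279*I*sqrt(7)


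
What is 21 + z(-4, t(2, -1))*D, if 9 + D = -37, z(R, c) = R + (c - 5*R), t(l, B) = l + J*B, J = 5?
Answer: -577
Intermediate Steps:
t(l, B) = l + 5*B
z(R, c) = c - 4*R
D = -46 (D = -9 - 37 = -46)
21 + z(-4, t(2, -1))*D = 21 + ((2 + 5*(-1)) - 4*(-4))*(-46) = 21 + ((2 - 5) + 16)*(-46) = 21 + (-3 + 16)*(-46) = 21 + 13*(-46) = 21 - 598 = -577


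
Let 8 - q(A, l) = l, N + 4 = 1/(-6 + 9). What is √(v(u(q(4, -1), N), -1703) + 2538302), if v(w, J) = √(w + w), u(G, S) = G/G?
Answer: √(2538302 + √2) ≈ 1593.2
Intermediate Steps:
N = -11/3 (N = -4 + 1/(-6 + 9) = -4 + 1/3 = -4 + ⅓ = -11/3 ≈ -3.6667)
q(A, l) = 8 - l
u(G, S) = 1
v(w, J) = √2*√w (v(w, J) = √(2*w) = √2*√w)
√(v(u(q(4, -1), N), -1703) + 2538302) = √(√2*√1 + 2538302) = √(√2*1 + 2538302) = √(√2 + 2538302) = √(2538302 + √2)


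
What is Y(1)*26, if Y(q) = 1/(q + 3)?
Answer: 13/2 ≈ 6.5000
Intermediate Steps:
Y(q) = 1/(3 + q)
Y(1)*26 = 26/(3 + 1) = 26/4 = (1/4)*26 = 13/2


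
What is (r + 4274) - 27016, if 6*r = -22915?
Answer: -159367/6 ≈ -26561.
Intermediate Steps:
r = -22915/6 (r = (⅙)*(-22915) = -22915/6 ≈ -3819.2)
(r + 4274) - 27016 = (-22915/6 + 4274) - 27016 = 2729/6 - 27016 = -159367/6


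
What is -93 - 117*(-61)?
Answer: 7044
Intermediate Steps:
-93 - 117*(-61) = -93 + 7137 = 7044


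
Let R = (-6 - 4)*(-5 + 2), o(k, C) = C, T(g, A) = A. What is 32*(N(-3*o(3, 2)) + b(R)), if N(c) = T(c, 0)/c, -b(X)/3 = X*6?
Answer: -17280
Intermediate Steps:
R = 30 (R = -10*(-3) = 30)
b(X) = -18*X (b(X) = -3*X*6 = -18*X)
N(c) = 0 (N(c) = 0/c = 0)
32*(N(-3*o(3, 2)) + b(R)) = 32*(0 - 18*30) = 32*(0 - 540) = 32*(-540) = -17280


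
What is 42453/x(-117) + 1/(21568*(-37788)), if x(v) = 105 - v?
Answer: 5766614462555/30155428608 ≈ 191.23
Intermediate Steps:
42453/x(-117) + 1/(21568*(-37788)) = 42453/(105 - 1*(-117)) + 1/(21568*(-37788)) = 42453/(105 + 117) + (1/21568)*(-1/37788) = 42453/222 - 1/815011584 = 42453*(1/222) - 1/815011584 = 14151/74 - 1/815011584 = 5766614462555/30155428608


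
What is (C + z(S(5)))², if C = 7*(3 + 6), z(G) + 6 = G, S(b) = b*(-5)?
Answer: 1024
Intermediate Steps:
S(b) = -5*b
z(G) = -6 + G
C = 63 (C = 7*9 = 63)
(C + z(S(5)))² = (63 + (-6 - 5*5))² = (63 + (-6 - 25))² = (63 - 31)² = 32² = 1024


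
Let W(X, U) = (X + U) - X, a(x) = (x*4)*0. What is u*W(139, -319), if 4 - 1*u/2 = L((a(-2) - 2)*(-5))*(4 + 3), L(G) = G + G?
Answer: 86768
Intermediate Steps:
a(x) = 0 (a(x) = (4*x)*0 = 0)
W(X, U) = U (W(X, U) = (U + X) - X = U)
L(G) = 2*G
u = -272 (u = 8 - 2*2*((0 - 2)*(-5))*(4 + 3) = 8 - 2*2*(-2*(-5))*7 = 8 - 2*2*10*7 = 8 - 40*7 = 8 - 2*140 = 8 - 280 = -272)
u*W(139, -319) = -272*(-319) = 86768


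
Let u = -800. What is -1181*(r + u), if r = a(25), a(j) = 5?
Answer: 938895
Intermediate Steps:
r = 5
-1181*(r + u) = -1181*(5 - 800) = -1181*(-795) = 938895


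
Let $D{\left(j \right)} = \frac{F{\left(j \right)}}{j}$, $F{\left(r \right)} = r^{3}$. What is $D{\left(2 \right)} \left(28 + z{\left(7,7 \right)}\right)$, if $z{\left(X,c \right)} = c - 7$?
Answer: $112$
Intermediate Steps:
$z{\left(X,c \right)} = -7 + c$
$D{\left(j \right)} = j^{2}$ ($D{\left(j \right)} = \frac{j^{3}}{j} = j^{2}$)
$D{\left(2 \right)} \left(28 + z{\left(7,7 \right)}\right) = 2^{2} \left(28 + \left(-7 + 7\right)\right) = 4 \left(28 + 0\right) = 4 \cdot 28 = 112$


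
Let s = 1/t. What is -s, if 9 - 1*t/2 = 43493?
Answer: 1/86968 ≈ 1.1498e-5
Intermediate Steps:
t = -86968 (t = 18 - 2*43493 = 18 - 86986 = -86968)
s = -1/86968 (s = 1/(-86968) = -1/86968 ≈ -1.1498e-5)
-s = -1*(-1/86968) = 1/86968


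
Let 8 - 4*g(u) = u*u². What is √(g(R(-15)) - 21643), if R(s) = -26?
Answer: I*√17247 ≈ 131.33*I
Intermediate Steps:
g(u) = 2 - u³/4 (g(u) = 2 - u*u²/4 = 2 - u³/4)
√(g(R(-15)) - 21643) = √((2 - ¼*(-26)³) - 21643) = √((2 - ¼*(-17576)) - 21643) = √((2 + 4394) - 21643) = √(4396 - 21643) = √(-17247) = I*√17247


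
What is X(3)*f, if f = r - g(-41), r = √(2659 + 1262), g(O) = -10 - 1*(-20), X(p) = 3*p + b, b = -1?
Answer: -80 + 8*√3921 ≈ 420.94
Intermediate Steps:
X(p) = -1 + 3*p (X(p) = 3*p - 1 = -1 + 3*p)
g(O) = 10 (g(O) = -10 + 20 = 10)
r = √3921 ≈ 62.618
f = -10 + √3921 (f = √3921 - 1*10 = √3921 - 10 = -10 + √3921 ≈ 52.618)
X(3)*f = (-1 + 3*3)*(-10 + √3921) = (-1 + 9)*(-10 + √3921) = 8*(-10 + √3921) = -80 + 8*√3921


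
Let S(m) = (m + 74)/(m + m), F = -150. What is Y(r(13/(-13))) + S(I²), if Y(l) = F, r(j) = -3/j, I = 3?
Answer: -2617/18 ≈ -145.39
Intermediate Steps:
S(m) = (74 + m)/(2*m) (S(m) = (74 + m)/((2*m)) = (74 + m)*(1/(2*m)) = (74 + m)/(2*m))
Y(l) = -150
Y(r(13/(-13))) + S(I²) = -150 + (74 + 3²)/(2*(3²)) = -150 + (½)*(74 + 9)/9 = -150 + (½)*(⅑)*83 = -150 + 83/18 = -2617/18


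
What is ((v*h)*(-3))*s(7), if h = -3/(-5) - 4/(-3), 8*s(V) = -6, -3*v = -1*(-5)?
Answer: -29/4 ≈ -7.2500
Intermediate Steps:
v = -5/3 (v = -(-1)*(-5)/3 = -⅓*5 = -5/3 ≈ -1.6667)
s(V) = -¾ (s(V) = (⅛)*(-6) = -¾)
h = 29/15 (h = -3*(-⅕) - 4*(-⅓) = ⅗ + 4/3 = 29/15 ≈ 1.9333)
((v*h)*(-3))*s(7) = (-5/3*29/15*(-3))*(-¾) = -29/9*(-3)*(-¾) = (29/3)*(-¾) = -29/4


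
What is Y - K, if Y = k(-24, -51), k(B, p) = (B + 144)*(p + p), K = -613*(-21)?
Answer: -25113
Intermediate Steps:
K = 12873
k(B, p) = 2*p*(144 + B) (k(B, p) = (144 + B)*(2*p) = 2*p*(144 + B))
Y = -12240 (Y = 2*(-51)*(144 - 24) = 2*(-51)*120 = -12240)
Y - K = -12240 - 1*12873 = -12240 - 12873 = -25113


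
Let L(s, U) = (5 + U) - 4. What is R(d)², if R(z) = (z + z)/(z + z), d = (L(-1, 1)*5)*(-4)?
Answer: 1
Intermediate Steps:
L(s, U) = 1 + U
d = -40 (d = ((1 + 1)*5)*(-4) = (2*5)*(-4) = 10*(-4) = -40)
R(z) = 1 (R(z) = (2*z)/((2*z)) = (2*z)*(1/(2*z)) = 1)
R(d)² = 1² = 1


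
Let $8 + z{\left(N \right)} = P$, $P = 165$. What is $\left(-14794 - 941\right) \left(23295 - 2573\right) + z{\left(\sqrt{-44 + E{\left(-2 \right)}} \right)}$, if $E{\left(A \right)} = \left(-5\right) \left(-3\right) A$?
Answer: $-326060513$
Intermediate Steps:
$E{\left(A \right)} = 15 A$
$z{\left(N \right)} = 157$ ($z{\left(N \right)} = -8 + 165 = 157$)
$\left(-14794 - 941\right) \left(23295 - 2573\right) + z{\left(\sqrt{-44 + E{\left(-2 \right)}} \right)} = \left(-14794 - 941\right) \left(23295 - 2573\right) + 157 = \left(-15735\right) 20722 + 157 = -326060670 + 157 = -326060513$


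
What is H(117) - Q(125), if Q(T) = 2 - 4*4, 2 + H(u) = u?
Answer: 129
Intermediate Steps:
H(u) = -2 + u
Q(T) = -14 (Q(T) = 2 - 16 = -14)
H(117) - Q(125) = (-2 + 117) - 1*(-14) = 115 + 14 = 129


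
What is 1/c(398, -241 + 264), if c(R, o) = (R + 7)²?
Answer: 1/164025 ≈ 6.0966e-6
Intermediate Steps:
c(R, o) = (7 + R)²
1/c(398, -241 + 264) = 1/((7 + 398)²) = 1/(405²) = 1/164025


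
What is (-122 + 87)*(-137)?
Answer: 4795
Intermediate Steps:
(-122 + 87)*(-137) = -35*(-137) = 4795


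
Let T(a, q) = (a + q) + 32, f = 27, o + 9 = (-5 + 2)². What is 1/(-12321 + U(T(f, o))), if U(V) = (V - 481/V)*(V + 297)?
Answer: 59/341061 ≈ 0.00017299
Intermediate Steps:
o = 0 (o = -9 + (-5 + 2)² = -9 + (-3)² = -9 + 9 = 0)
T(a, q) = 32 + a + q
U(V) = (297 + V)*(V - 481/V) (U(V) = (V - 481/V)*(297 + V) = (297 + V)*(V - 481/V))
1/(-12321 + U(T(f, o))) = 1/(-12321 + (-481 + (32 + 27 + 0)² - 142857/(32 + 27 + 0) + 297*(32 + 27 + 0))) = 1/(-12321 + (-481 + 59² - 142857/59 + 297*59)) = 1/(-12321 + (-481 + 3481 - 142857*1/59 + 17523)) = 1/(-12321 + (-481 + 3481 - 142857/59 + 17523)) = 1/(-12321 + 1068000/59) = 1/(341061/59) = 59/341061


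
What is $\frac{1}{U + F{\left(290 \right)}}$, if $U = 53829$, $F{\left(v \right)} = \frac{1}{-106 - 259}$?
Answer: $\frac{365}{19647584} \approx 1.8577 \cdot 10^{-5}$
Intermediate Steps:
$F{\left(v \right)} = - \frac{1}{365}$ ($F{\left(v \right)} = \frac{1}{-365} = - \frac{1}{365}$)
$\frac{1}{U + F{\left(290 \right)}} = \frac{1}{53829 - \frac{1}{365}} = \frac{1}{\frac{19647584}{365}} = \frac{365}{19647584}$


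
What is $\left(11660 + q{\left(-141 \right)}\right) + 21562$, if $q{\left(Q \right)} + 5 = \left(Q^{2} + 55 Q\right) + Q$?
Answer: $45202$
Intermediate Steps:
$q{\left(Q \right)} = -5 + Q^{2} + 56 Q$ ($q{\left(Q \right)} = -5 + \left(\left(Q^{2} + 55 Q\right) + Q\right) = -5 + \left(Q^{2} + 56 Q\right) = -5 + Q^{2} + 56 Q$)
$\left(11660 + q{\left(-141 \right)}\right) + 21562 = \left(11660 + \left(-5 + \left(-141\right)^{2} + 56 \left(-141\right)\right)\right) + 21562 = \left(11660 - -11980\right) + 21562 = \left(11660 + 11980\right) + 21562 = 23640 + 21562 = 45202$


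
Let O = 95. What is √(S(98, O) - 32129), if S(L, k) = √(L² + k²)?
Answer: √(-32129 + √18629) ≈ 178.86*I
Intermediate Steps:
√(S(98, O) - 32129) = √(√(98² + 95²) - 32129) = √(√(9604 + 9025) - 32129) = √(√18629 - 32129) = √(-32129 + √18629)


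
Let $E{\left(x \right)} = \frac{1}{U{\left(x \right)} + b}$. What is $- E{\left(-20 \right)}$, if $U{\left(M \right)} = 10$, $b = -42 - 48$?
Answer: $\frac{1}{80} \approx 0.0125$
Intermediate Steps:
$b = -90$ ($b = -42 - 48 = -90$)
$E{\left(x \right)} = - \frac{1}{80}$ ($E{\left(x \right)} = \frac{1}{10 - 90} = \frac{1}{-80} = - \frac{1}{80}$)
$- E{\left(-20 \right)} = \left(-1\right) \left(- \frac{1}{80}\right) = \frac{1}{80}$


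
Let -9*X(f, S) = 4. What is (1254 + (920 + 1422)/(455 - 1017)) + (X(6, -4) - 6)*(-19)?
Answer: 3470489/2529 ≈ 1372.3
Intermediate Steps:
X(f, S) = -4/9 (X(f, S) = -⅑*4 = -4/9)
(1254 + (920 + 1422)/(455 - 1017)) + (X(6, -4) - 6)*(-19) = (1254 + (920 + 1422)/(455 - 1017)) + (-4/9 - 6)*(-19) = (1254 + 2342/(-562)) - 58/9*(-19) = (1254 + 2342*(-1/562)) + 1102/9 = (1254 - 1171/281) + 1102/9 = 351203/281 + 1102/9 = 3470489/2529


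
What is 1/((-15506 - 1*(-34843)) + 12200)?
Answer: 1/31537 ≈ 3.1709e-5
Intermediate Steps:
1/((-15506 - 1*(-34843)) + 12200) = 1/((-15506 + 34843) + 12200) = 1/(19337 + 12200) = 1/31537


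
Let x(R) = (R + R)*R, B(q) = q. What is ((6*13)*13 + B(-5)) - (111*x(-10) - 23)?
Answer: -21168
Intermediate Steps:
x(R) = 2*R² (x(R) = (2*R)*R = 2*R²)
((6*13)*13 + B(-5)) - (111*x(-10) - 23) = ((6*13)*13 - 5) - (111*(2*(-10)²) - 23) = (78*13 - 5) - (111*(2*100) - 23) = (1014 - 5) - (111*200 - 23) = 1009 - (22200 - 23) = 1009 - 1*22177 = 1009 - 22177 = -21168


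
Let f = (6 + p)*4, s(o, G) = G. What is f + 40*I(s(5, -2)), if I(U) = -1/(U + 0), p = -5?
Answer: 24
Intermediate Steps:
I(U) = -1/U
f = 4 (f = (6 - 5)*4 = 1*4 = 4)
f + 40*I(s(5, -2)) = 4 + 40*(-1/(-2)) = 4 + 40*(-1*(-1/2)) = 4 + 40*(1/2) = 4 + 20 = 24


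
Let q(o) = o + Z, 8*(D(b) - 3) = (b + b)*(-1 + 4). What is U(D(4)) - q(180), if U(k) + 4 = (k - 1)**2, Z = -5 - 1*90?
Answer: -64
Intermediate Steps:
D(b) = 3 + 3*b/4 (D(b) = 3 + ((b + b)*(-1 + 4))/8 = 3 + ((2*b)*3)/8 = 3 + (6*b)/8 = 3 + 3*b/4)
Z = -95 (Z = -5 - 90 = -95)
q(o) = -95 + o (q(o) = o - 95 = -95 + o)
U(k) = -4 + (-1 + k)**2 (U(k) = -4 + (k - 1)**2 = -4 + (-1 + k)**2)
U(D(4)) - q(180) = (-4 + (-1 + (3 + (3/4)*4))**2) - (-95 + 180) = (-4 + (-1 + (3 + 3))**2) - 1*85 = (-4 + (-1 + 6)**2) - 85 = (-4 + 5**2) - 85 = (-4 + 25) - 85 = 21 - 85 = -64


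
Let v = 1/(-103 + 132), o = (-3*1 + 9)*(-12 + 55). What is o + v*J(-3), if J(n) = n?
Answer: 7479/29 ≈ 257.90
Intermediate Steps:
o = 258 (o = (-3 + 9)*43 = 6*43 = 258)
v = 1/29 ≈ 0.034483
o + v*J(-3) = 258 + (1/29)*(-3) = 258 - 3/29 = 7479/29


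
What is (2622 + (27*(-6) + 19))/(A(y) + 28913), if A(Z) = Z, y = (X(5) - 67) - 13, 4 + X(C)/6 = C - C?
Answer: 2479/28809 ≈ 0.086050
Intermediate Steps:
X(C) = -24 (X(C) = -24 + 6*(C - C) = -24 + 6*0 = -24 + 0 = -24)
y = -104 (y = (-24 - 67) - 13 = -91 - 13 = -104)
(2622 + (27*(-6) + 19))/(A(y) + 28913) = (2622 + (27*(-6) + 19))/(-104 + 28913) = (2622 + (-162 + 19))/28809 = (2622 - 143)*(1/28809) = 2479*(1/28809) = 2479/28809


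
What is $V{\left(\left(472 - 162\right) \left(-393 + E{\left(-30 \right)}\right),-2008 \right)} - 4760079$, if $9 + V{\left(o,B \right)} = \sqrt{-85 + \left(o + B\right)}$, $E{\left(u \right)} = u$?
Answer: $-4760088 + i \sqrt{133223} \approx -4.7601 \cdot 10^{6} + 365.0 i$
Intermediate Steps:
$V{\left(o,B \right)} = -9 + \sqrt{-85 + B + o}$ ($V{\left(o,B \right)} = -9 + \sqrt{-85 + \left(o + B\right)} = -9 + \sqrt{-85 + \left(B + o\right)} = -9 + \sqrt{-85 + B + o}$)
$V{\left(\left(472 - 162\right) \left(-393 + E{\left(-30 \right)}\right),-2008 \right)} - 4760079 = \left(-9 + \sqrt{-85 - 2008 + \left(472 - 162\right) \left(-393 - 30\right)}\right) - 4760079 = \left(-9 + \sqrt{-85 - 2008 + 310 \left(-423\right)}\right) - 4760079 = \left(-9 + \sqrt{-85 - 2008 - 131130}\right) - 4760079 = \left(-9 + \sqrt{-133223}\right) - 4760079 = \left(-9 + i \sqrt{133223}\right) - 4760079 = -4760088 + i \sqrt{133223}$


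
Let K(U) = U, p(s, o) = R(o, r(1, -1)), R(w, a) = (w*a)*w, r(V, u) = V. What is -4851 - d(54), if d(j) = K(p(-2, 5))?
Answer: -4876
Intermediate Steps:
R(w, a) = a*w**2 (R(w, a) = (a*w)*w = a*w**2)
p(s, o) = o**2 (p(s, o) = 1*o**2 = o**2)
d(j) = 25 (d(j) = 5**2 = 25)
-4851 - d(54) = -4851 - 1*25 = -4851 - 25 = -4876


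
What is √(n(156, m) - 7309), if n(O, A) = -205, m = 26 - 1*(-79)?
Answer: 17*I*√26 ≈ 86.683*I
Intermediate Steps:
m = 105 (m = 26 + 79 = 105)
√(n(156, m) - 7309) = √(-205 - 7309) = √(-7514) = 17*I*√26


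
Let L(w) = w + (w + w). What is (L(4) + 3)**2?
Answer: 225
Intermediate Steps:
L(w) = 3*w (L(w) = w + 2*w = 3*w)
(L(4) + 3)**2 = (3*4 + 3)**2 = (12 + 3)**2 = 15**2 = 225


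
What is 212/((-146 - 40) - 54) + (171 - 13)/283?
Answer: -5519/16980 ≈ -0.32503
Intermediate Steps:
212/((-146 - 40) - 54) + (171 - 13)/283 = 212/(-186 - 54) + 158*(1/283) = 212/(-240) + 158/283 = 212*(-1/240) + 158/283 = -53/60 + 158/283 = -5519/16980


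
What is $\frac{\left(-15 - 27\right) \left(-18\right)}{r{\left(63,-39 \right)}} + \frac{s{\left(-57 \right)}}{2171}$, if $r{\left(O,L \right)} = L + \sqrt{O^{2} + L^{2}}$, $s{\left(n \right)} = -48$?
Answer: $\frac{112556}{15197} + \frac{4 \sqrt{610}}{7} \approx 21.52$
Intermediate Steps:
$r{\left(O,L \right)} = L + \sqrt{L^{2} + O^{2}}$
$\frac{\left(-15 - 27\right) \left(-18\right)}{r{\left(63,-39 \right)}} + \frac{s{\left(-57 \right)}}{2171} = \frac{\left(-15 - 27\right) \left(-18\right)}{-39 + \sqrt{\left(-39\right)^{2} + 63^{2}}} - \frac{48}{2171} = \frac{\left(-42\right) \left(-18\right)}{-39 + \sqrt{1521 + 3969}} - \frac{48}{2171} = \frac{756}{-39 + \sqrt{5490}} - \frac{48}{2171} = \frac{756}{-39 + 3 \sqrt{610}} - \frac{48}{2171} = - \frac{48}{2171} + \frac{756}{-39 + 3 \sqrt{610}}$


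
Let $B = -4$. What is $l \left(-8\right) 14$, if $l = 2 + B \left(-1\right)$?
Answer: $-672$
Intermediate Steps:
$l = 6$ ($l = 2 - -4 = 2 + 4 = 6$)
$l \left(-8\right) 14 = 6 \left(-8\right) 14 = \left(-48\right) 14 = -672$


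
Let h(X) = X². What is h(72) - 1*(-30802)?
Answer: 35986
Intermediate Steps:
h(72) - 1*(-30802) = 72² - 1*(-30802) = 5184 + 30802 = 35986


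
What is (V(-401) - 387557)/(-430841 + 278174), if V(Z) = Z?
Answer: 387958/152667 ≈ 2.5412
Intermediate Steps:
(V(-401) - 387557)/(-430841 + 278174) = (-401 - 387557)/(-430841 + 278174) = -387958/(-152667) = -387958*(-1/152667) = 387958/152667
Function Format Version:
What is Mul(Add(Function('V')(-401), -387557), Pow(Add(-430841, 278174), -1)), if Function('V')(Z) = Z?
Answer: Rational(387958, 152667) ≈ 2.5412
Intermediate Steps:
Mul(Add(Function('V')(-401), -387557), Pow(Add(-430841, 278174), -1)) = Mul(Add(-401, -387557), Pow(Add(-430841, 278174), -1)) = Mul(-387958, Pow(-152667, -1)) = Mul(-387958, Rational(-1, 152667)) = Rational(387958, 152667)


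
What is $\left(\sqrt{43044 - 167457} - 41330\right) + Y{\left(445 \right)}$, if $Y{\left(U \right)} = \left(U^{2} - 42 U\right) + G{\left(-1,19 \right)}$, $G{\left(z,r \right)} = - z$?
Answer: $138006 + i \sqrt{124413} \approx 1.3801 \cdot 10^{5} + 352.72 i$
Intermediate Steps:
$Y{\left(U \right)} = 1 + U^{2} - 42 U$ ($Y{\left(U \right)} = \left(U^{2} - 42 U\right) - -1 = \left(U^{2} - 42 U\right) + 1 = 1 + U^{2} - 42 U$)
$\left(\sqrt{43044 - 167457} - 41330\right) + Y{\left(445 \right)} = \left(\sqrt{43044 - 167457} - 41330\right) + \left(1 + 445^{2} - 18690\right) = \left(\sqrt{-124413} - 41330\right) + \left(1 + 198025 - 18690\right) = \left(i \sqrt{124413} - 41330\right) + 179336 = \left(-41330 + i \sqrt{124413}\right) + 179336 = 138006 + i \sqrt{124413}$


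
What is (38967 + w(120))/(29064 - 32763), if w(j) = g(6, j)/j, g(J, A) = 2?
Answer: -2338021/221940 ≈ -10.534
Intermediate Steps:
w(j) = 2/j
(38967 + w(120))/(29064 - 32763) = (38967 + 2/120)/(29064 - 32763) = (38967 + 2*(1/120))/(-3699) = (38967 + 1/60)*(-1/3699) = (2338021/60)*(-1/3699) = -2338021/221940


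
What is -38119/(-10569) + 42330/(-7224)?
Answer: -28669019/12725076 ≈ -2.2530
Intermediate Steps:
-38119/(-10569) + 42330/(-7224) = -38119*(-1/10569) + 42330*(-1/7224) = 38119/10569 - 7055/1204 = -28669019/12725076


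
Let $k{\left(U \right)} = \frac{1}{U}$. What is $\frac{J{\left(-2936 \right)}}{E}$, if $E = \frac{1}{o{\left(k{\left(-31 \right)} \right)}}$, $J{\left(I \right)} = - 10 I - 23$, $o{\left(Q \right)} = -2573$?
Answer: $-75484101$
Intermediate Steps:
$J{\left(I \right)} = -23 - 10 I$
$E = - \frac{1}{2573}$ ($E = \frac{1}{-2573} = - \frac{1}{2573} \approx -0.00038865$)
$\frac{J{\left(-2936 \right)}}{E} = \frac{-23 - -29360}{- \frac{1}{2573}} = \left(-23 + 29360\right) \left(-2573\right) = 29337 \left(-2573\right) = -75484101$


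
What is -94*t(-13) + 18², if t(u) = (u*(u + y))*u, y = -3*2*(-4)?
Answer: -174422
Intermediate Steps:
y = 24 (y = -6*(-4) = 24)
t(u) = u²*(24 + u) (t(u) = (u*(u + 24))*u = (u*(24 + u))*u = u²*(24 + u))
-94*t(-13) + 18² = -94*(-13)²*(24 - 13) + 18² = -15886*11 + 324 = -94*1859 + 324 = -174746 + 324 = -174422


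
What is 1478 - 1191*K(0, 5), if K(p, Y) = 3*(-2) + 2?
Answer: 6242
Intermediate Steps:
K(p, Y) = -4 (K(p, Y) = -6 + 2 = -4)
1478 - 1191*K(0, 5) = 1478 - 1191*(-4) = 1478 + 4764 = 6242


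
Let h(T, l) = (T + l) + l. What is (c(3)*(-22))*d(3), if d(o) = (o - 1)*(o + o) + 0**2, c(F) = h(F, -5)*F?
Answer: 5544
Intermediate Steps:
h(T, l) = T + 2*l
c(F) = F*(-10 + F) (c(F) = (F + 2*(-5))*F = (F - 10)*F = (-10 + F)*F = F*(-10 + F))
d(o) = 2*o*(-1 + o) (d(o) = (-1 + o)*(2*o) + 0 = 2*o*(-1 + o) + 0 = 2*o*(-1 + o))
(c(3)*(-22))*d(3) = ((3*(-10 + 3))*(-22))*(2*3*(-1 + 3)) = ((3*(-7))*(-22))*(2*3*2) = -21*(-22)*12 = 462*12 = 5544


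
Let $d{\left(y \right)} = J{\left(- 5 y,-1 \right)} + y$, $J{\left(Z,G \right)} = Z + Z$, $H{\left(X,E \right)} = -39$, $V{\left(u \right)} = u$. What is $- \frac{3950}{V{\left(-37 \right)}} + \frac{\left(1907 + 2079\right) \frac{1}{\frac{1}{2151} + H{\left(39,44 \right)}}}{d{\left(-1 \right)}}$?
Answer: $\frac{148054701}{1551928} \approx 95.401$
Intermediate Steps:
$J{\left(Z,G \right)} = 2 Z$
$d{\left(y \right)} = - 9 y$ ($d{\left(y \right)} = 2 \left(- 5 y\right) + y = - 10 y + y = - 9 y$)
$- \frac{3950}{V{\left(-37 \right)}} + \frac{\left(1907 + 2079\right) \frac{1}{\frac{1}{2151} + H{\left(39,44 \right)}}}{d{\left(-1 \right)}} = - \frac{3950}{-37} + \frac{\left(1907 + 2079\right) \frac{1}{\frac{1}{2151} - 39}}{\left(-9\right) \left(-1\right)} = \left(-3950\right) \left(- \frac{1}{37}\right) + \frac{3986 \frac{1}{\frac{1}{2151} - 39}}{9} = \frac{3950}{37} + \frac{3986}{- \frac{83888}{2151}} \cdot \frac{1}{9} = \frac{3950}{37} + 3986 \left(- \frac{2151}{83888}\right) \frac{1}{9} = \frac{3950}{37} - \frac{476327}{41944} = \frac{148054701}{1551928}$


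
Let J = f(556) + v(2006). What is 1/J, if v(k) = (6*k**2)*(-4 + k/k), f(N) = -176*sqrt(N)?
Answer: -9054081/655811059883656 + 11*sqrt(139)/163952764970914 ≈ -1.3805e-8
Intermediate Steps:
v(k) = -18*k**2 (v(k) = (6*k**2)*(-4 + 1) = (6*k**2)*(-3) = -18*k**2)
J = -72432648 - 352*sqrt(139) (J = -352*sqrt(139) - 18*2006**2 = -352*sqrt(139) - 18*4024036 = -352*sqrt(139) - 72432648 = -72432648 - 352*sqrt(139) ≈ -7.2437e+7)
1/J = 1/(-72432648 - 352*sqrt(139))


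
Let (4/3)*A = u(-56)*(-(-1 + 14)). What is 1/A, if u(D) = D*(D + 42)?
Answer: -1/7644 ≈ -0.00013082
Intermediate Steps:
u(D) = D*(42 + D)
A = -7644 (A = 3*((-56*(42 - 56))*(-(-1 + 14)))/4 = 3*((-56*(-14))*(-1*13))/4 = 3*(784*(-13))/4 = (¾)*(-10192) = -7644)
1/A = 1/(-7644) = -1/7644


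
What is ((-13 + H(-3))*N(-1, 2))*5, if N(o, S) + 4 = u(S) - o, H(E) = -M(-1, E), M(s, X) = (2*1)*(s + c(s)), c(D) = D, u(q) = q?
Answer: 45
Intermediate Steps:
M(s, X) = 4*s (M(s, X) = (2*1)*(s + s) = 2*(2*s) = 4*s)
H(E) = 4 (H(E) = -4*(-1) = -1*(-4) = 4)
N(o, S) = -4 + S - o (N(o, S) = -4 + (S - o) = -4 + S - o)
((-13 + H(-3))*N(-1, 2))*5 = ((-13 + 4)*(-4 + 2 - 1*(-1)))*5 = -9*(-4 + 2 + 1)*5 = -9*(-1)*5 = 9*5 = 45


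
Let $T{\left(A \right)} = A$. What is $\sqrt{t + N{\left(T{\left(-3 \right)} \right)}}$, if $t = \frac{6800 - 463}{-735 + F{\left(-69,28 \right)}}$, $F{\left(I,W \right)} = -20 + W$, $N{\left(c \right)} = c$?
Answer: $\frac{i \sqrt{6192586}}{727} \approx 3.423 i$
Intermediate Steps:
$t = - \frac{6337}{727}$ ($t = \frac{6800 - 463}{-735 + \left(-20 + 28\right)} = \frac{6337}{-735 + 8} = \frac{6337}{-727} = 6337 \left(- \frac{1}{727}\right) = - \frac{6337}{727} \approx -8.7166$)
$\sqrt{t + N{\left(T{\left(-3 \right)} \right)}} = \sqrt{- \frac{6337}{727} - 3} = \sqrt{- \frac{8518}{727}} = \frac{i \sqrt{6192586}}{727}$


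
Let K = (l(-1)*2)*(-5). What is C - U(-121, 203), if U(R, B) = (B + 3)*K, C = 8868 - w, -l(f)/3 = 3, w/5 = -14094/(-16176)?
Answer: -26087457/2696 ≈ -9676.4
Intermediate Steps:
w = 11745/2696 (w = 5*(-14094/(-16176)) = 5*(-14094*(-1/16176)) = 5*(2349/2696) = 11745/2696 ≈ 4.3565)
l(f) = -9 (l(f) = -3*3 = -9)
K = 90 (K = -9*2*(-5) = -18*(-5) = 90)
C = 23896383/2696 (C = 8868 - 1*11745/2696 = 8868 - 11745/2696 = 23896383/2696 ≈ 8863.6)
U(R, B) = 270 + 90*B (U(R, B) = (B + 3)*90 = (3 + B)*90 = 270 + 90*B)
C - U(-121, 203) = 23896383/2696 - (270 + 90*203) = 23896383/2696 - (270 + 18270) = 23896383/2696 - 1*18540 = 23896383/2696 - 18540 = -26087457/2696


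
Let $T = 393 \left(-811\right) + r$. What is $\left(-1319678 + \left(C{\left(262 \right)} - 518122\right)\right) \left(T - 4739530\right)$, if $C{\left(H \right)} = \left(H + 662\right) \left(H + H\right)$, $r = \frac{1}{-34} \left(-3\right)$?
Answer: $\frac{116398533170388}{17} \approx 6.847 \cdot 10^{12}$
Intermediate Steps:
$r = \frac{3}{34}$ ($r = \left(- \frac{1}{34}\right) \left(-3\right) = \frac{3}{34} \approx 0.088235$)
$C{\left(H \right)} = 2 H \left(662 + H\right)$ ($C{\left(H \right)} = \left(662 + H\right) 2 H = 2 H \left(662 + H\right)$)
$T = - \frac{10836579}{34}$ ($T = 393 \left(-811\right) + \frac{3}{34} = -318723 + \frac{3}{34} = - \frac{10836579}{34} \approx -3.1872 \cdot 10^{5}$)
$\left(-1319678 + \left(C{\left(262 \right)} - 518122\right)\right) \left(T - 4739530\right) = \left(-1319678 + \left(2 \cdot 262 \left(662 + 262\right) - 518122\right)\right) \left(- \frac{10836579}{34} - 4739530\right) = \left(-1319678 - \left(518122 - 484176\right)\right) \left(- \frac{171980599}{34}\right) = \left(-1319678 + \left(484176 - 518122\right)\right) \left(- \frac{171980599}{34}\right) = \left(-1319678 - 33946\right) \left(- \frac{171980599}{34}\right) = \left(-1353624\right) \left(- \frac{171980599}{34}\right) = \frac{116398533170388}{17}$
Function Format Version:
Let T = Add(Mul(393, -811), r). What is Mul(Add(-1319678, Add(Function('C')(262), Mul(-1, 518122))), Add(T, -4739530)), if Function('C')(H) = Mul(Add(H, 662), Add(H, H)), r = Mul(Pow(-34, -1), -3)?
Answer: Rational(116398533170388, 17) ≈ 6.8470e+12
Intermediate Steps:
r = Rational(3, 34) (r = Mul(Rational(-1, 34), -3) = Rational(3, 34) ≈ 0.088235)
Function('C')(H) = Mul(2, H, Add(662, H)) (Function('C')(H) = Mul(Add(662, H), Mul(2, H)) = Mul(2, H, Add(662, H)))
T = Rational(-10836579, 34) (T = Add(Mul(393, -811), Rational(3, 34)) = Add(-318723, Rational(3, 34)) = Rational(-10836579, 34) ≈ -3.1872e+5)
Mul(Add(-1319678, Add(Function('C')(262), Mul(-1, 518122))), Add(T, -4739530)) = Mul(Add(-1319678, Add(Mul(2, 262, Add(662, 262)), Mul(-1, 518122))), Add(Rational(-10836579, 34), -4739530)) = Mul(Add(-1319678, Add(Mul(2, 262, 924), -518122)), Rational(-171980599, 34)) = Mul(Add(-1319678, Add(484176, -518122)), Rational(-171980599, 34)) = Mul(Add(-1319678, -33946), Rational(-171980599, 34)) = Mul(-1353624, Rational(-171980599, 34)) = Rational(116398533170388, 17)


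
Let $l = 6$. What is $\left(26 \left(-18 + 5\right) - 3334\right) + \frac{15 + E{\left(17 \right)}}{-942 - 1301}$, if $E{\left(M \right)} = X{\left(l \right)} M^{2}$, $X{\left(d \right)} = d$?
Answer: $- \frac{8238045}{2243} \approx -3672.8$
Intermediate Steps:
$E{\left(M \right)} = 6 M^{2}$
$\left(26 \left(-18 + 5\right) - 3334\right) + \frac{15 + E{\left(17 \right)}}{-942 - 1301} = \left(26 \left(-18 + 5\right) - 3334\right) + \frac{15 + 6 \cdot 17^{2}}{-942 - 1301} = \left(26 \left(-13\right) - 3334\right) + \frac{15 + 6 \cdot 289}{-2243} = \left(-338 - 3334\right) + \left(15 + 1734\right) \left(- \frac{1}{2243}\right) = -3672 + 1749 \left(- \frac{1}{2243}\right) = -3672 - \frac{1749}{2243} = - \frac{8238045}{2243}$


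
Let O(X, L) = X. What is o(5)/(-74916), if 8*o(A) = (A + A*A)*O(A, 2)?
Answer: -25/99888 ≈ -0.00025028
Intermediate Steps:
o(A) = A*(A + A**2)/8 (o(A) = ((A + A*A)*A)/8 = ((A + A**2)*A)/8 = (A*(A + A**2))/8 = A*(A + A**2)/8)
o(5)/(-74916) = ((1/8)*5**2*(1 + 5))/(-74916) = ((1/8)*25*6)*(-1/74916) = (75/4)*(-1/74916) = -25/99888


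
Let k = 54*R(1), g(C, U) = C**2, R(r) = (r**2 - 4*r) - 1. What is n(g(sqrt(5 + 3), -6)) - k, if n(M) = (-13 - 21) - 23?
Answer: 159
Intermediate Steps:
R(r) = -1 + r**2 - 4*r
n(M) = -57 (n(M) = -34 - 23 = -57)
k = -216 (k = 54*(-1 + 1**2 - 4*1) = 54*(-1 + 1 - 4) = 54*(-4) = -216)
n(g(sqrt(5 + 3), -6)) - k = -57 - 1*(-216) = -57 + 216 = 159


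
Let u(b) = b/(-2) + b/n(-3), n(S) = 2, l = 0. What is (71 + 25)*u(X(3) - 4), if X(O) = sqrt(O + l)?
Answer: 0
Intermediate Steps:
X(O) = sqrt(O) (X(O) = sqrt(O + 0) = sqrt(O))
u(b) = 0 (u(b) = b/(-2) + b/2 = b*(-1/2) + b*(1/2) = -b/2 + b/2 = 0)
(71 + 25)*u(X(3) - 4) = (71 + 25)*0 = 96*0 = 0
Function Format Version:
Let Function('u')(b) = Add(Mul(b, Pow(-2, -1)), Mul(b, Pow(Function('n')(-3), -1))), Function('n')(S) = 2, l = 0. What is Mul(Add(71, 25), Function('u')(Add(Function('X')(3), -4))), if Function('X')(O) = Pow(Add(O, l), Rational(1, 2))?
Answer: 0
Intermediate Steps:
Function('X')(O) = Pow(O, Rational(1, 2)) (Function('X')(O) = Pow(Add(O, 0), Rational(1, 2)) = Pow(O, Rational(1, 2)))
Function('u')(b) = 0 (Function('u')(b) = Add(Mul(b, Pow(-2, -1)), Mul(b, Pow(2, -1))) = Add(Mul(b, Rational(-1, 2)), Mul(b, Rational(1, 2))) = Add(Mul(Rational(-1, 2), b), Mul(Rational(1, 2), b)) = 0)
Mul(Add(71, 25), Function('u')(Add(Function('X')(3), -4))) = Mul(Add(71, 25), 0) = Mul(96, 0) = 0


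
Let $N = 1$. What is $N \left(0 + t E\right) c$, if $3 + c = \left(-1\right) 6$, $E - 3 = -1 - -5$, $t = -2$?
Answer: $126$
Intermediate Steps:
$E = 7$ ($E = 3 - -4 = 3 + \left(-1 + 5\right) = 3 + 4 = 7$)
$c = -9$ ($c = -3 - 6 = -9$)
$N \left(0 + t E\right) c = 1 \left(0 - 14\right) \left(-9\right) = 1 \left(-14\right) \left(-9\right) = \left(-14\right) \left(-9\right) = 126$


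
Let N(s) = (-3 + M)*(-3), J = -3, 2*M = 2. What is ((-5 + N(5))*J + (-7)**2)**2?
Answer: 2116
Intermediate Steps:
M = 1 (M = (1/2)*2 = 1)
N(s) = 6 (N(s) = (-3 + 1)*(-3) = -2*(-3) = 6)
((-5 + N(5))*J + (-7)**2)**2 = ((-5 + 6)*(-3) + (-7)**2)**2 = (1*(-3) + 49)**2 = (-3 + 49)**2 = 46**2 = 2116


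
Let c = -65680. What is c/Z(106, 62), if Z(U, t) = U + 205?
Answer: -65680/311 ≈ -211.19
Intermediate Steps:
Z(U, t) = 205 + U
c/Z(106, 62) = -65680/(205 + 106) = -65680/311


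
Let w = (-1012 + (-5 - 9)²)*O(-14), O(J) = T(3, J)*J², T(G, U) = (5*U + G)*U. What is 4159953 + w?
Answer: -145860015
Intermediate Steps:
T(G, U) = U*(G + 5*U) (T(G, U) = (G + 5*U)*U = U*(G + 5*U))
O(J) = J³*(3 + 5*J) (O(J) = (J*(3 + 5*J))*J² = J³*(3 + 5*J))
w = -150019968 (w = (-1012 + (-5 - 9)²)*((-14)³*(3 + 5*(-14))) = (-1012 + (-14)²)*(-2744*(3 - 70)) = (-1012 + 196)*(-2744*(-67)) = -816*183848 = -150019968)
4159953 + w = 4159953 - 150019968 = -145860015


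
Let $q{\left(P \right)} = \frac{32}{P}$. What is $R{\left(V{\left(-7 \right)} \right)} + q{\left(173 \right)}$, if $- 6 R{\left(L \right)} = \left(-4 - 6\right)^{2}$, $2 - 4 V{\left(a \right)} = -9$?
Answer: $- \frac{8554}{519} \approx -16.482$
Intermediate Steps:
$V{\left(a \right)} = \frac{11}{4}$ ($V{\left(a \right)} = \frac{1}{2} - - \frac{9}{4} = \frac{1}{2} + \frac{9}{4} = \frac{11}{4}$)
$R{\left(L \right)} = - \frac{50}{3}$ ($R{\left(L \right)} = - \frac{\left(-4 - 6\right)^{2}}{6} = - \frac{\left(-10\right)^{2}}{6} = \left(- \frac{1}{6}\right) 100 = - \frac{50}{3}$)
$R{\left(V{\left(-7 \right)} \right)} + q{\left(173 \right)} = - \frac{50}{3} + \frac{32}{173} = - \frac{8554}{519}$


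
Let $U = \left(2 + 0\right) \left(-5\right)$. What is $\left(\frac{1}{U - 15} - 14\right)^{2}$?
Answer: $\frac{123201}{625} \approx 197.12$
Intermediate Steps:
$U = -10$ ($U = 2 \left(-5\right) = -10$)
$\left(\frac{1}{U - 15} - 14\right)^{2} = \left(\frac{1}{-10 - 15} - 14\right)^{2} = \left(\frac{1}{-25} - 14\right)^{2} = \left(- \frac{1}{25} - 14\right)^{2} = \left(- \frac{351}{25}\right)^{2} = \frac{123201}{625}$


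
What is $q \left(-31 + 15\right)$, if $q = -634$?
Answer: $10144$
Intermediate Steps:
$q \left(-31 + 15\right) = - 634 \left(-31 + 15\right) = \left(-634\right) \left(-16\right) = 10144$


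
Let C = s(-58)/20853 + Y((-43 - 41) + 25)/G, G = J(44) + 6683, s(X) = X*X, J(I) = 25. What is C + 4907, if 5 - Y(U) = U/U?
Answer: 57201937516/11656827 ≈ 4907.2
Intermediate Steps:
s(X) = X²
G = 6708 (G = 25 + 6683 = 6708)
Y(U) = 4 (Y(U) = 5 - U/U = 5 - 1*1 = 5 - 1 = 4)
C = 1887427/11656827 (C = (-58)²/20853 + 4/6708 = 3364*(1/20853) + 4*(1/6708) = 3364/20853 + 1/1677 = 1887427/11656827 ≈ 0.16192)
C + 4907 = 1887427/11656827 + 4907 = 57201937516/11656827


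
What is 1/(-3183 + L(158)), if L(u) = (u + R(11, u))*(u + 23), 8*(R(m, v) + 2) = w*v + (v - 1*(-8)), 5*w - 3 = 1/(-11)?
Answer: 220/6795493 ≈ 3.2374e-5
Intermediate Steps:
w = 32/55 (w = 3/5 + (1/5)/(-11) = 3/5 + (1/5)*(-1/11) = 3/5 - 1/55 = 32/55 ≈ 0.58182)
R(m, v) = -1 + 87*v/440 (R(m, v) = -2 + (32*v/55 + (v - 1*(-8)))/8 = -2 + (32*v/55 + (v + 8))/8 = -2 + (32*v/55 + (8 + v))/8 = -2 + (8 + 87*v/55)/8 = -2 + (1 + 87*v/440) = -1 + 87*v/440)
L(u) = (-1 + 527*u/440)*(23 + u) (L(u) = (u + (-1 + 87*u/440))*(u + 23) = (-1 + 527*u/440)*(23 + u))
1/(-3183 + L(158)) = 1/(-3183 + (-23 + (527/440)*158**2 + (11681/440)*158)) = 1/(-3183 + (-23 + (527/440)*24964 + 922799/220)) = 1/(-3183 + (-23 + 3289007/110 + 922799/220)) = 1/(-3183 + 7495753/220) = 1/(6795493/220) = 220/6795493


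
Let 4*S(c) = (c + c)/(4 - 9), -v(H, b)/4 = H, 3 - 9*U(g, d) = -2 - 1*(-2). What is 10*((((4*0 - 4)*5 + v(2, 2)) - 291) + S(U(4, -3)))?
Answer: -9571/3 ≈ -3190.3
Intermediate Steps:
U(g, d) = ⅓ (U(g, d) = ⅓ - (-2 - 1*(-2))/9 = ⅓ - (-2 + 2)/9 = ⅓ - ⅑*0 = ⅓ + 0 = ⅓)
v(H, b) = -4*H
S(c) = -c/10 (S(c) = ((c + c)/(4 - 9))/4 = ((2*c)/(-5))/4 = ((2*c)*(-⅕))/4 = (-2*c/5)/4 = -c/10)
10*((((4*0 - 4)*5 + v(2, 2)) - 291) + S(U(4, -3))) = 10*((((4*0 - 4)*5 - 4*2) - 291) - ⅒*⅓) = 10*((((0 - 4)*5 - 8) - 291) - 1/30) = 10*(((-4*5 - 8) - 291) - 1/30) = 10*(((-20 - 8) - 291) - 1/30) = 10*((-28 - 291) - 1/30) = 10*(-319 - 1/30) = 10*(-9571/30) = -9571/3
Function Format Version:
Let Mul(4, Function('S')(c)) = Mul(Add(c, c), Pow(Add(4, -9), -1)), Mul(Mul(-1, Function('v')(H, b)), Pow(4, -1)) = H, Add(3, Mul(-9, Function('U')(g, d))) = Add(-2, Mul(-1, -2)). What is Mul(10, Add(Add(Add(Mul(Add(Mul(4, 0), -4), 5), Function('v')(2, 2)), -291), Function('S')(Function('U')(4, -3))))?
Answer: Rational(-9571, 3) ≈ -3190.3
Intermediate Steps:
Function('U')(g, d) = Rational(1, 3) (Function('U')(g, d) = Add(Rational(1, 3), Mul(Rational(-1, 9), Add(-2, Mul(-1, -2)))) = Add(Rational(1, 3), Mul(Rational(-1, 9), Add(-2, 2))) = Add(Rational(1, 3), Mul(Rational(-1, 9), 0)) = Add(Rational(1, 3), 0) = Rational(1, 3))
Function('v')(H, b) = Mul(-4, H)
Function('S')(c) = Mul(Rational(-1, 10), c) (Function('S')(c) = Mul(Rational(1, 4), Mul(Add(c, c), Pow(Add(4, -9), -1))) = Mul(Rational(1, 4), Mul(Mul(2, c), Pow(-5, -1))) = Mul(Rational(1, 4), Mul(Mul(2, c), Rational(-1, 5))) = Mul(Rational(1, 4), Mul(Rational(-2, 5), c)) = Mul(Rational(-1, 10), c))
Mul(10, Add(Add(Add(Mul(Add(Mul(4, 0), -4), 5), Function('v')(2, 2)), -291), Function('S')(Function('U')(4, -3)))) = Mul(10, Add(Add(Add(Mul(Add(Mul(4, 0), -4), 5), Mul(-4, 2)), -291), Mul(Rational(-1, 10), Rational(1, 3)))) = Mul(10, Add(Add(Add(Mul(Add(0, -4), 5), -8), -291), Rational(-1, 30))) = Mul(10, Add(Add(Add(Mul(-4, 5), -8), -291), Rational(-1, 30))) = Mul(10, Add(Add(Add(-20, -8), -291), Rational(-1, 30))) = Mul(10, Add(Add(-28, -291), Rational(-1, 30))) = Mul(10, Add(-319, Rational(-1, 30))) = Mul(10, Rational(-9571, 30)) = Rational(-9571, 3)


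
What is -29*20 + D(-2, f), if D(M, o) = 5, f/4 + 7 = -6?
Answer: -575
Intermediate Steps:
f = -52 (f = -28 + 4*(-6) = -28 - 24 = -52)
-29*20 + D(-2, f) = -29*20 + 5 = -580 + 5 = -575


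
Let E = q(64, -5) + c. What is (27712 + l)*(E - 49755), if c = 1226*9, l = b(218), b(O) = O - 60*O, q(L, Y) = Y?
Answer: -575081100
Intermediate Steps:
b(O) = -59*O (b(O) = O - 60*O = -59*O)
l = -12862 (l = -59*218 = -12862)
c = 11034
E = 11029 (E = -5 + 11034 = 11029)
(27712 + l)*(E - 49755) = (27712 - 12862)*(11029 - 49755) = 14850*(-38726) = -575081100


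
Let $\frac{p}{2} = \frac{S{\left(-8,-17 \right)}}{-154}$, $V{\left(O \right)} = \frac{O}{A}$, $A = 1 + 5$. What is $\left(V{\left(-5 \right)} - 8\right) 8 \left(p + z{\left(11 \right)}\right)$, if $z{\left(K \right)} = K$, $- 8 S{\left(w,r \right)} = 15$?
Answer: $- \frac{359923}{462} \approx -779.05$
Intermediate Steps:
$S{\left(w,r \right)} = - \frac{15}{8}$ ($S{\left(w,r \right)} = \left(- \frac{1}{8}\right) 15 = - \frac{15}{8}$)
$A = 6$
$V{\left(O \right)} = \frac{O}{6}$
$p = \frac{15}{616}$ ($p = 2 \left(- \frac{15}{8 \left(-154\right)}\right) = 2 \left(\left(- \frac{15}{8}\right) \left(- \frac{1}{154}\right)\right) = 2 \cdot \frac{15}{1232} = \frac{15}{616} \approx 0.024351$)
$\left(V{\left(-5 \right)} - 8\right) 8 \left(p + z{\left(11 \right)}\right) = \left(\frac{1}{6} \left(-5\right) - 8\right) 8 \left(\frac{15}{616} + 11\right) = \left(- \frac{5}{6} - 8\right) 8 \cdot \frac{6791}{616} = \left(- \frac{53}{6}\right) 8 \cdot \frac{6791}{616} = \left(- \frac{212}{3}\right) \frac{6791}{616} = - \frac{359923}{462}$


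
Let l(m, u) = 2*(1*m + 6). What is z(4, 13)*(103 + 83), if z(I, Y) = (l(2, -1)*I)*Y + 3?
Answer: 155310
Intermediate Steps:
l(m, u) = 12 + 2*m (l(m, u) = 2*(m + 6) = 2*(6 + m) = 12 + 2*m)
z(I, Y) = 3 + 16*I*Y (z(I, Y) = ((12 + 2*2)*I)*Y + 3 = ((12 + 4)*I)*Y + 3 = (16*I)*Y + 3 = 16*I*Y + 3 = 3 + 16*I*Y)
z(4, 13)*(103 + 83) = (3 + 16*4*13)*(103 + 83) = (3 + 832)*186 = 835*186 = 155310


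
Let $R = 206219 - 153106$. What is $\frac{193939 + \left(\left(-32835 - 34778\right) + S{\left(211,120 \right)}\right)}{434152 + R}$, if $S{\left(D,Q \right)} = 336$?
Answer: $\frac{126662}{487265} \approx 0.25994$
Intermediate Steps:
$R = 53113$ ($R = 206219 - 153106 = 53113$)
$\frac{193939 + \left(\left(-32835 - 34778\right) + S{\left(211,120 \right)}\right)}{434152 + R} = \frac{193939 + \left(\left(-32835 - 34778\right) + 336\right)}{434152 + 53113} = \frac{193939 + \left(-67613 + 336\right)}{487265} = \left(193939 - 67277\right) \frac{1}{487265} = 126662 \cdot \frac{1}{487265} = \frac{126662}{487265}$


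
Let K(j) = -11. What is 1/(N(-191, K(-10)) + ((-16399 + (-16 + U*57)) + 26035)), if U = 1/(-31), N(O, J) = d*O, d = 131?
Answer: -31/477488 ≈ -6.4923e-5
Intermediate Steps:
N(O, J) = 131*O
U = -1/31 ≈ -0.032258
1/(N(-191, K(-10)) + ((-16399 + (-16 + U*57)) + 26035)) = 1/(131*(-191) + ((-16399 + (-16 - 1/31*57)) + 26035)) = 1/(-25021 + ((-16399 + (-16 - 57/31)) + 26035)) = 1/(-25021 + ((-16399 - 553/31) + 26035)) = 1/(-25021 + (-508922/31 + 26035)) = 1/(-25021 + 298163/31) = 1/(-477488/31) = -31/477488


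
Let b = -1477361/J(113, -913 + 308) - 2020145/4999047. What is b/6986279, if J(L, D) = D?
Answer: 7384174887242/21129465931048365 ≈ 0.00034947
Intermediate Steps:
b = 7384174887242/3024423435 (b = -1477361/(-913 + 308) - 2020145/4999047 = -1477361/(-605) - 2020145*1/4999047 = -1477361*(-1/605) - 2020145/4999047 = 1477361/605 - 2020145/4999047 = 7384174887242/3024423435 ≈ 2441.5)
b/6986279 = (7384174887242/3024423435)/6986279 = (7384174887242/3024423435)*(1/6986279) = 7384174887242/21129465931048365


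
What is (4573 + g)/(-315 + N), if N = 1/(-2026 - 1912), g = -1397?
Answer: -12507088/1240471 ≈ -10.083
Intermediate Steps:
N = -1/3938 (N = 1/(-3938) = -1/3938 ≈ -0.00025394)
(4573 + g)/(-315 + N) = (4573 - 1397)/(-315 - 1/3938) = 3176/(-1240471/3938) = 3176*(-3938/1240471) = -12507088/1240471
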